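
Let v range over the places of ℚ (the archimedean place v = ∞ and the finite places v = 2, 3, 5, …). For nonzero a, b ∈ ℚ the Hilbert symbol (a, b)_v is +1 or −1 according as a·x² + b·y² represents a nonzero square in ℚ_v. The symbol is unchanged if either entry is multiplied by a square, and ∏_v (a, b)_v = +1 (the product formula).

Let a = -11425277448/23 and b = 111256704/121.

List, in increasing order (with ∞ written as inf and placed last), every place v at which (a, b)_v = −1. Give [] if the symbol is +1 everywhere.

(a, b) ≡ (-46, 193154) mod (ℚ^×)²; places V = {2, 3, 11, 13, 17, 19, 23, ∞}.
(a,b)_13: α=2, u≡6; β=1, v≡12 (mod 13); (6|13)=-1, (12|13)=+1; sign (−1)^0·-1^1·+1^2 = -1.
(a,b)_3: α=4, u≡2; β=2, v≡2 (mod 3); (2|3)=-1, (2|3)=-1; sign (−1)^0·-1^2·-1^4 = +1.
(a,b)_2: α=3, β=7; u≡1, v≡1 (mod 8); ε(u)ε(v)=0·0, αω(v)=3·0, βω(u)=7·0; sum ≡ 0  ⇒  +1.
(a,b)_17: α=2, u≡7; β=1, v≡11 (mod 17); (7|17)=-1, (11|17)=-1; sign (−1)^0·-1^1·-1^2 = -1.
(a,b)_∞: sgn(-46)=−, sgn(193154)=+, so +1.
(a,b)_11: α=0, u≡9; β=-2, v≡9 (mod 11); (9|11)=+1, (9|11)=+1; sign (−1)^0·+1^-2·+1^0 = +1.
(a,b)_19: α=2, u≡4; β=1, v≡9 (mod 19); (4|19)=+1, (9|19)=+1; sign (−1)^0·+1^1·+1^2 = +1.
(a,b)_23: α=-1, u≡14; β=1, v≡12 (mod 23); (14|23)=-1, (12|23)=+1; sign (−1)^1·-1^1·+1^-1 = +1.
Ram(-46, 193154) = {13, 17}; no ℚ_13-point on the conic.

[13, 17]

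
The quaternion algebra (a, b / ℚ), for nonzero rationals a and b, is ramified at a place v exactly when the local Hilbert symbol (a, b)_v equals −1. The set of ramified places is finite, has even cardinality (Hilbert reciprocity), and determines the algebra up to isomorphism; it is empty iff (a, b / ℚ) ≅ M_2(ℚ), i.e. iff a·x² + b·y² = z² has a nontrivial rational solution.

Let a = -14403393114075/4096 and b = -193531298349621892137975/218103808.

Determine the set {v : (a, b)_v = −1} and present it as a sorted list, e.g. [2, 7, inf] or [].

(a, b) ≡ (-4403, -16523) mod (ℚ^×)²; places V = {2, 3, 5, 7, 13, 17, 31, 37, 41, ∞}.
(a,b)_17: α=1, u≡9; β=2, v≡9 (mod 17); (9|17)=+1, (9|17)=+1; sign (−1)^0·+1^2·+1^1 = +1.
(a,b)_∞: sgn(-4403)=−, sgn(-16523)=−, so -1.
(a,b)_5: α=2, u≡2; β=2, v≡2 (mod 5); (2|5)=-1, (2|5)=-1; sign (−1)^0·-1^2·-1^2 = +1.
(a,b)_31: α=2, u≡29; β=3, v≡28 (mod 31); (29|31)=-1, (28|31)=+1; sign (−1)^0·-1^3·+1^2 = -1.
(a,b)_3: α=4, u≡1; β=4, v≡1 (mod 3); (1|3)=+1, (1|3)=+1; sign (−1)^0·+1^4·+1^4 = +1.
(a,b)_41: α=2, u≡4; β=3, v≡15 (mod 41); (4|41)=+1, (15|41)=-1; sign (−1)^0·+1^3·-1^2 = +1.
(a,b)_13: α=0, u≡9; β=-1, v≡10 (mod 13); (9|13)=+1, (10|13)=+1; sign (−1)^0·+1^-1·+1^0 = +1.
(a,b)_37: α=1, u≡2; β=2, v≡26 (mod 37); (2|37)=-1, (26|37)=+1; sign (−1)^0·-1^2·+1^1 = +1.
(a,b)_2: α=-12, β=-24; u≡5, v≡5 (mod 8); ε(u)ε(v)=0·0, αω(v)=-12·1, βω(u)=-24·1; sum ≡ 0  ⇒  +1.
(a,b)_7: α=1, u≡4; β=6, v≡2 (mod 7); (4|7)=+1, (2|7)=+1; sign (−1)^0·+1^6·+1^1 = +1.
(-4403, -16523 / ℚ) ramifies at {31, ∞}: a division algebra.

[31, inf]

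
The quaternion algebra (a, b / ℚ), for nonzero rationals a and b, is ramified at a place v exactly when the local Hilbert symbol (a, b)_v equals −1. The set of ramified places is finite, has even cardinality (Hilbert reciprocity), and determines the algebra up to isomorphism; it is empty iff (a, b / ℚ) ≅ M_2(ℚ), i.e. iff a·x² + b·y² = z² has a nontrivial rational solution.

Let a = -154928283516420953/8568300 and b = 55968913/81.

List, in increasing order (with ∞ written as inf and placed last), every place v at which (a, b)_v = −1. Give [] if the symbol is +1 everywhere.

Mod squares: a ≡ -1716099, b ≡ 2737. Check v ∈ {∞, 2, 3, 5, 7, 11, 13, 17, 19, 23}.
v=7: a=7^1·(≡1), b=7^1·(≡3) mod 7; (1|7)=+1, (3|7)=-1; (−1)^{1·1·3}·(+1)^1·(-1)^1 = +1.
v=11: a=11^7·(≡1), b=11^2·(≡9) mod 11; (1|11)=+1, (9|11)=+1; (−1)^{7·2·5}·(+1)^2·(+1)^7 = +1.
v=23: a=23^3·(≡17), b=23^1·(≡16) mod 23; (17|23)=-1, (16|23)=+1; (−1)^{3·1·11}·(-1)^1·(+1)^3 = +1.
v=13: a=13^-4·(≡7), b=13^2·(≡5) mod 13; (7|13)=-1, (5|13)=-1; (−1)^{-4·2·6}·(-1)^2·(-1)^-4 = +1.
v=2: v_2(a)=-2, v_2(b)=0; units ≡ 5, 1 (mod 8); ε·ε+αω+βω = 0·0+-2·0+0·1 ≡ 0  ⇒  (a,b)_2 = +1.
v=17: a=17^3·(≡16), b=17^1·(≡4) mod 17; (16|17)=+1, (4|17)=+1; (−1)^{3·1·8}·(+1)^1·(+1)^3 = +1.
v=3: a=3^-1·(≡1), b=3^-4·(≡1) mod 3; (1|3)=+1, (1|3)=+1; (−1)^{-1·-4·1}·(+1)^-4·(+1)^-1 = +1.
v=5: a=5^-2·(≡1), b=5^0·(≡3) mod 5; (1|5)=+1, (3|5)=-1; (−1)^{-2·0·2}·(+1)^0·(-1)^-2 = +1.
v=∞: -1716099 < 0 and 2737 > 0  ⇒  (a,b)_∞ = +1.
v=19: a=19^1·(≡6), b=19^0·(≡1) mod 19; (6|19)=+1, (1|19)=+1; (−1)^{1·0·9}·(+1)^0·(+1)^1 = +1.
Every local symbol is +1, so the conic -1716099·x² + 2737·y² = z² has ℚ_v-points for all v and hence a ℚ-point; (a, b / ℚ) ≅ M_2(ℚ).

[]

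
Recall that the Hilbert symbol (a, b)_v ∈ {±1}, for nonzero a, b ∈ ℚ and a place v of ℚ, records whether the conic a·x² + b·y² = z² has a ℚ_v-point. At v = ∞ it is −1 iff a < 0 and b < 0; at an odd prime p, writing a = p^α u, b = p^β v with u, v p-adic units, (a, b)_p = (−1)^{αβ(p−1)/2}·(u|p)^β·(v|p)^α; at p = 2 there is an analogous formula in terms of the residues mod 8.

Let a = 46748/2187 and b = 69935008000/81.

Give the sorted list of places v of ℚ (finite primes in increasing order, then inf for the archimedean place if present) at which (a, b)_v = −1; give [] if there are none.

[17, 29]

(a, b) ≡ (35061, 10927345) mod (ℚ^×)²; places V = {2, 3, 5, 11, 13, 17, 29, 31, ∞}.
(a,b)_5: α=0, u≡4; β=3, v≡4 (mod 5); (4|5)=+1, (4|5)=+1; sign (−1)^0·+1^3·+1^0 = +1.
(a,b)_29: α=1, u≡28; β=1, v≡12 (mod 29); (28|29)=+1, (12|29)=-1; sign (−1)^0·+1^1·-1^1 = -1.
(a,b)_17: α=0, u≡6; β=1, v≡4 (mod 17); (6|17)=-1, (4|17)=+1; sign (−1)^0·-1^1·+1^0 = -1.
(a,b)_3: α=-7, u≡2; β=-4, v≡1 (mod 3); (2|3)=-1, (1|3)=+1; sign (−1)^0·-1^-4·+1^-7 = +1.
(a,b)_2: α=2, β=8; u≡5, v≡1 (mod 8); ε(u)ε(v)=0·0, αω(v)=2·0, βω(u)=8·1; sum ≡ 0  ⇒  +1.
(a,b)_∞: sgn(35061)=+, sgn(10927345)=+, so +1.
(a,b)_13: α=1, u≡7; β=1, v≡6 (mod 13); (7|13)=-1, (6|13)=-1; sign (−1)^0·-1^1·-1^1 = +1.
(a,b)_31: α=1, u≡3; β=1, v≡7 (mod 31); (3|31)=-1, (7|31)=+1; sign (−1)^1·-1^1·+1^1 = +1.
(a,b)_11: α=0, u≡1; β=1, v≡2 (mod 11); (1|11)=+1, (2|11)=-1; sign (−1)^0·+1^1·-1^0 = +1.
|Ram(35061, 10927345)| = 2, even; anisotropic at {17, 29}.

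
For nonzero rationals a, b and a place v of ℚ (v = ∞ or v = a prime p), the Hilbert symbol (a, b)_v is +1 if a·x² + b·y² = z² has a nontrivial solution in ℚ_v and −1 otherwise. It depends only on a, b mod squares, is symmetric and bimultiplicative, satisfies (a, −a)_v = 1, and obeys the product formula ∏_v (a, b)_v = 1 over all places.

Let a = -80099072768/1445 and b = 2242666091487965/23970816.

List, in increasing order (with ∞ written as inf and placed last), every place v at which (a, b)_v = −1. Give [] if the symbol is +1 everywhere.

[13, 29]

(a, b) ≡ (-35815, 393965) mod (ℚ^×)²; places V = {2, 3, 5, 11, 13, 17, 19, 29, ∞}.
(a,b)_13: α=1, u≡10; β=1, v≡8 (mod 13); (10|13)=+1, (8|13)=-1; sign (−1)^0·+1^1·-1^1 = -1.
(a,b)_∞: sgn(-35815)=−, sgn(393965)=+, so +1.
(a,b)_5: α=-1, u≡3; β=1, v≡3 (mod 5); (3|5)=-1, (3|5)=-1; sign (−1)^0·-1^1·-1^-1 = +1.
(a,b)_3: α=0, u≡2; β=-4, v≡2 (mod 3); (2|3)=-1, (2|3)=-1; sign (−1)^0·-1^-4·-1^0 = +1.
(a,b)_2: α=8, β=-10; u≡1, v≡5 (mod 8); ε(u)ε(v)=0·0, αω(v)=8·1, βω(u)=-10·0; sum ≡ 0  ⇒  +1.
(a,b)_19: α=3, u≡18; β=7, v≡17 (mod 19); (18|19)=-1, (17|19)=+1; sign (−1)^1·-1^7·+1^3 = +1.
(a,b)_17: α=-2, u≡4; β=-2, v≡12 (mod 17); (4|17)=+1, (12|17)=-1; sign (−1)^0·+1^-2·-1^-2 = +1.
(a,b)_11: α=2, u≡3; β=3, v≡8 (mod 11); (3|11)=+1, (8|11)=-1; sign (−1)^0·+1^3·-1^2 = +1.
(a,b)_29: α=1, u≡11; β=1, v≡5 (mod 29); (11|29)=-1, (5|29)=+1; sign (−1)^0·-1^1·+1^1 = -1.
(-35815, 393965 / ℚ) ramifies at {13, 29}: a division algebra.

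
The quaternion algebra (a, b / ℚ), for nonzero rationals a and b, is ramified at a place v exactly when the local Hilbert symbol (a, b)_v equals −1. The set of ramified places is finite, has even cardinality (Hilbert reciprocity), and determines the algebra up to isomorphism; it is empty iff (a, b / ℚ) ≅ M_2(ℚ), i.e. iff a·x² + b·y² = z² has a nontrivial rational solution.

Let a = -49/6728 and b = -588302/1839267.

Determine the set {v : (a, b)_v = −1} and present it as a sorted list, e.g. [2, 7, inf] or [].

[13, inf]

(a, b) ≡ (-2, -14586) mod (ℚ^×)²; places V = {2, 3, 7, 11, 13, 17, 29, ∞}.
(a,b)_3: α=0, u≡1; β=-7, v≡1 (mod 3); (1|3)=+1, (1|3)=+1; sign (−1)^0·+1^-7·+1^0 = +1.
(a,b)_7: α=2, u≡6; β=0, v≡2 (mod 7); (6|7)=-1, (2|7)=+1; sign (−1)^0·-1^0·+1^2 = +1.
(a,b)_∞: sgn(-2)=−, sgn(-14586)=−, so -1.
(a,b)_11: α=0, u≡4; β=3, v≡9 (mod 11); (4|11)=+1, (9|11)=+1; sign (−1)^0·+1^3·+1^0 = +1.
(a,b)_29: α=-2, u≡12; β=-2, v≡9 (mod 29); (12|29)=-1, (9|29)=+1; sign (−1)^0·-1^-2·+1^-2 = +1.
(a,b)_2: α=-3, β=1; u≡7, v≡3 (mod 8); ε(u)ε(v)=1·1, αω(v)=-3·1, βω(u)=1·0; sum ≡ 0  ⇒  +1.
(a,b)_13: α=0, u≡6; β=1, v≡12 (mod 13); (6|13)=-1, (12|13)=+1; sign (−1)^0·-1^1·+1^0 = -1.
(a,b)_17: α=0, u≡8; β=1, v≡2 (mod 17); (8|17)=+1, (2|17)=+1; sign (−1)^0·+1^1·+1^0 = +1.
|Ram(-2, -14586)| = 2, even; anisotropic at {13, ∞}.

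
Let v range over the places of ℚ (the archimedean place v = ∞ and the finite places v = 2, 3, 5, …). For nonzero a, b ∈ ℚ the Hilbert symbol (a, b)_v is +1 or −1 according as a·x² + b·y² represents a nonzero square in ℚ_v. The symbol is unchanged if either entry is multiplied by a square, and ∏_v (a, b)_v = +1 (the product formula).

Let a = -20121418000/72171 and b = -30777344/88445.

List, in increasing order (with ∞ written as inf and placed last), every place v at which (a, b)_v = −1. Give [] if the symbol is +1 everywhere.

[2, 11, 29, inf]

(a, b) ≡ (-1595, -130) mod (ℚ^×)²; places V = {2, 3, 5, 7, 11, 13, 17, 19, 29, 31, ∞}.
(a,b)_3: α=-8, u≡1; β=0, v≡2 (mod 3); (1|3)=+1, (2|3)=-1; sign (−1)^0·+1^0·-1^-8 = +1.
(a,b)_31: α=2, u≡17; β=0, v≡7 (mod 31); (17|31)=-1, (7|31)=+1; sign (−1)^0·-1^0·+1^2 = +1.
(a,b)_7: α=0, u≡2; β=-2, v≡3 (mod 7); (2|7)=+1, (3|7)=-1; sign (−1)^0·+1^-2·-1^0 = +1.
(a,b)_2: α=4, β=13; u≡5, v≡7 (mod 8); ε(u)ε(v)=0·1, αω(v)=4·0, βω(u)=13·1; sum ≡ 1  ⇒  -1.
(a,b)_11: α=-1, u≡4; β=0, v≡8 (mod 11); (4|11)=+1, (8|11)=-1; sign (−1)^0·+1^0·-1^-1 = -1.
(a,b)_19: α=2, u≡17; β=-2, v≡2 (mod 19); (17|19)=+1, (2|19)=-1; sign (−1)^0·+1^-2·-1^2 = +1.
(a,b)_29: α=1, u≡18; β=0, v≡10 (mod 29); (18|29)=-1, (10|29)=-1; sign (−1)^0·-1^0·-1^1 = -1.
(a,b)_13: α=0, u≡12; β=1, v≡12 (mod 13); (12|13)=+1, (12|13)=+1; sign (−1)^0·+1^1·+1^0 = +1.
(a,b)_5: α=3, u≡1; β=-1, v≡4 (mod 5); (1|5)=+1, (4|5)=+1; sign (−1)^0·+1^-1·+1^3 = +1.
(a,b)_∞: sgn(-1595)=−, sgn(-130)=−, so -1.
(a,b)_17: α=0, u≡7; β=2, v≡7 (mod 17); (7|17)=-1, (7|17)=-1; sign (−1)^0·-1^2·-1^0 = +1.
(-1595, -130 / ℚ) ramifies at {2, 11, 29, ∞}: a division algebra.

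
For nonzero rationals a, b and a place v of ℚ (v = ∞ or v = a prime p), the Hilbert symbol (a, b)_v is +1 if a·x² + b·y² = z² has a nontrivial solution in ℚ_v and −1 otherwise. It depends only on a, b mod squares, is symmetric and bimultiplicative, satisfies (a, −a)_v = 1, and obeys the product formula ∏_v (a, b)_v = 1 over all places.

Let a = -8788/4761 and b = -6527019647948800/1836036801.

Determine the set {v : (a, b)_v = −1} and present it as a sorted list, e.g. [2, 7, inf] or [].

[2, inf]

Mod squares: a ≡ -13, b ≡ -22. Check v ∈ {∞, 2, 3, 5, 7, 11, 13, 23}.
v=∞: -13 < 0 and -22 < 0  ⇒  (a,b)_∞ = -1.
v=11: a=11^0·(≡5), b=11^1·(≡5) mod 11; (5|11)=+1, (5|11)=+1; (−1)^{0·1·5}·(+1)^1·(+1)^0 = +1.
v=13: a=13^3·(≡3), b=13^6·(≡4) mod 13; (3|13)=+1, (4|13)=+1; (−1)^{3·6·6}·(+1)^6·(+1)^3 = +1.
v=2: v_2(a)=2, v_2(b)=11; units ≡ 3, 5 (mod 8); ε·ε+αω+βω = 1·0+2·1+11·1 ≡ 1  ⇒  (a,b)_2 = -1.
v=23: a=23^-2·(≡10), b=23^-4·(≡9) mod 23; (10|23)=-1, (9|23)=+1; (−1)^{-2·-4·11}·(-1)^-4·(+1)^-2 = +1.
v=5: a=5^0·(≡2), b=5^2·(≡3) mod 5; (2|5)=-1, (3|5)=-1; (−1)^{0·2·2}·(-1)^2·(-1)^0 = +1.
v=3: a=3^-2·(≡2), b=3^-8·(≡2) mod 3; (2|3)=-1, (2|3)=-1; (−1)^{-2·-8·1}·(-1)^-8·(-1)^-2 = +1.
v=7: a=7^0·(≡4), b=7^4·(≡5) mod 7; (4|7)=+1, (5|7)=-1; (−1)^{0·4·3}·(+1)^4·(-1)^0 = +1.
Ram(-13, -22) = {2, ∞}; no ℚ_2-point on the conic.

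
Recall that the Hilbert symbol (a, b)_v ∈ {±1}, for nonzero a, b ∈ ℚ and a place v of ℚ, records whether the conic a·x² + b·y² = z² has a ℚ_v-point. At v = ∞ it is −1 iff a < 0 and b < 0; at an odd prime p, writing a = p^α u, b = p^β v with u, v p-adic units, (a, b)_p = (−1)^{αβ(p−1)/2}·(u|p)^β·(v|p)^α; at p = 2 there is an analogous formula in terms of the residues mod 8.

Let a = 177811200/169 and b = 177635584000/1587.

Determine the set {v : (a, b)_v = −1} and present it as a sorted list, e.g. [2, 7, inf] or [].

[2, 5]

Mod squares: a ≡ 7, b ≡ 30. Check v ∈ {∞, 2, 3, 5, 7, 13, 17, 23}.
v=13: a=13^-2·(≡8), b=13^0·(≡4) mod 13; (8|13)=-1, (4|13)=+1; (−1)^{-2·0·6}·(-1)^0·(+1)^-2 = +1.
v=2: v_2(a)=8, v_2(b)=11; units ≡ 7, 7 (mod 8); ε·ε+αω+βω = 1·1+8·0+11·0 ≡ 1  ⇒  (a,b)_2 = -1.
v=17: a=17^0·(≡11), b=17^2·(≡15) mod 17; (11|17)=-1, (15|17)=+1; (−1)^{0·2·8}·(-1)^2·(+1)^0 = +1.
v=3: a=3^4·(≡1), b=3^-1·(≡1) mod 3; (1|3)=+1, (1|3)=+1; (−1)^{4·-1·1}·(+1)^-1·(+1)^4 = +1.
v=23: a=23^0·(≡5), b=23^-2·(≡22) mod 23; (5|23)=-1, (22|23)=-1; (−1)^{0·-2·11}·(-1)^-2·(-1)^0 = +1.
v=∞: 7 > 0 and 30 > 0  ⇒  (a,b)_∞ = +1.
v=7: a=7^3·(≡1), b=7^4·(≡4) mod 7; (1|7)=+1, (4|7)=+1; (−1)^{3·4·3}·(+1)^4·(+1)^3 = +1.
v=5: a=5^2·(≡2), b=5^3·(≡1) mod 5; (2|5)=-1, (1|5)=+1; (−1)^{2·3·2}·(-1)^3·(+1)^2 = -1.
(7, 30 / ℚ) ramifies at {2, 5}: a division algebra.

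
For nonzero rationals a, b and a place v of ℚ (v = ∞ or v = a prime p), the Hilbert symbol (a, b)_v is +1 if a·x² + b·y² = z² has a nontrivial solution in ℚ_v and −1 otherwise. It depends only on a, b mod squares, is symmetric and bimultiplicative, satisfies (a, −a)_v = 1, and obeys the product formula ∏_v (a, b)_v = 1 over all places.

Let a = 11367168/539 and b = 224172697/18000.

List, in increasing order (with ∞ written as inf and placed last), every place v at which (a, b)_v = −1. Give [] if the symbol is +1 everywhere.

[3, 5, 23, 29]

(a, b) ≡ (1353, 63365) mod (ℚ^×)²; places V = {2, 3, 5, 7, 11, 19, 23, 29, 41, ∞}.
(a,b)_41: α=1, u≡1; β=0, v≡31 (mod 41); (1|41)=+1, (31|41)=+1; sign (−1)^0·+1^0·+1^1 = +1.
(a,b)_2: α=8, β=-4; u≡1, v≡5 (mod 8); ε(u)ε(v)=0·0, αω(v)=8·1, βω(u)=-4·0; sum ≡ 0  ⇒  +1.
(a,b)_23: α=0, u≡20; β=1, v≡13 (mod 23); (20|23)=-1, (13|23)=+1; sign (−1)^0·-1^1·+1^0 = -1.
(a,b)_∞: sgn(1353)=+, sgn(63365)=+, so +1.
(a,b)_19: α=2, u≡17; β=3, v≡14 (mod 19); (17|19)=+1, (14|19)=-1; sign (−1)^0·+1^3·-1^2 = +1.
(a,b)_5: α=0, u≡2; β=-3, v≡3 (mod 5); (2|5)=-1, (3|5)=-1; sign (−1)^0·-1^-3·-1^0 = -1.
(a,b)_3: α=1, u≡1; β=-2, v≡2 (mod 3); (1|3)=+1, (2|3)=-1; sign (−1)^0·+1^-2·-1^1 = -1.
(a,b)_29: α=0, u≡21; β=1, v≡26 (mod 29); (21|29)=-1, (26|29)=-1; sign (−1)^0·-1^1·-1^0 = -1.
(a,b)_11: α=-1, u≡2; β=0, v≡3 (mod 11); (2|11)=-1, (3|11)=+1; sign (−1)^0·-1^0·+1^-1 = +1.
(a,b)_7: α=-2, u≡2; β=2, v≡4 (mod 7); (2|7)=+1, (4|7)=+1; sign (−1)^0·+1^2·+1^-2 = +1.
|Ram(1353, 63365)| = 4, even; anisotropic at {3, 5, 23, 29}.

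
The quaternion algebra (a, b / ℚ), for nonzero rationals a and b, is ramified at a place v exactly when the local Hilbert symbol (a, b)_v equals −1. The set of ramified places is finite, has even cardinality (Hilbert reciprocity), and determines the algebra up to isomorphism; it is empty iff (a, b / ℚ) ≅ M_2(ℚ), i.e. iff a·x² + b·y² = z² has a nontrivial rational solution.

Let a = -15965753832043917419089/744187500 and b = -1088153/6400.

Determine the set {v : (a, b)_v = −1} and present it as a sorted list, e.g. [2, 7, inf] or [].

[37, inf]

Mod squares: a ≡ -17490603, b ≡ -17. Check v ∈ {∞, 2, 3, 5, 7, 11, 13, 17, 23, 31, 37}.
v=17: a=17^3·(≡15), b=17^1·(≡8) mod 17; (15|17)=+1, (8|17)=+1; (−1)^{3·1·8}·(+1)^1·(+1)^3 = +1.
v=7: a=7^-2·(≡5), b=7^0·(≡2) mod 7; (5|7)=-1, (2|7)=+1; (−1)^{-2·0·3}·(-1)^0·(+1)^-2 = +1.
v=13: a=13^1·(≡10), b=13^0·(≡3) mod 13; (10|13)=+1, (3|13)=+1; (−1)^{1·0·6}·(+1)^0·(+1)^1 = +1.
v=5: a=5^-6·(≡2), b=5^-2·(≡2) mod 5; (2|5)=-1, (2|5)=-1; (−1)^{-6·-2·2}·(-1)^-2·(-1)^-6 = +1.
v=11: a=11^2·(≡2), b=11^2·(≡3) mod 11; (2|11)=-1, (3|11)=+1; (−1)^{2·2·5}·(-1)^2·(+1)^2 = +1.
v=31: a=31^1·(≡8), b=31^0·(≡25) mod 31; (8|31)=+1, (25|31)=+1; (−1)^{1·0·15}·(+1)^0·(+1)^1 = +1.
v=23: a=23^9·(≡17), b=23^2·(≡6) mod 23; (17|23)=-1, (6|23)=+1; (−1)^{9·2·11}·(-1)^2·(+1)^9 = +1.
v=3: a=3^-5·(≡2), b=3^0·(≡1) mod 3; (2|3)=-1, (1|3)=+1; (−1)^{-5·0·1}·(-1)^0·(+1)^-5 = +1.
v=37: a=37^1·(≡12), b=37^0·(≡20) mod 37; (12|37)=+1, (20|37)=-1; (−1)^{1·0·18}·(+1)^0·(-1)^1 = -1.
v=2: v_2(a)=-2, v_2(b)=-8; units ≡ 5, 7 (mod 8); ε·ε+αω+βω = 0·1+-2·0+-8·1 ≡ 0  ⇒  (a,b)_2 = +1.
v=∞: -17490603 < 0 and -17 < 0  ⇒  (a,b)_∞ = -1.
(-17490603, -17 / ℚ) ramifies at {37, ∞}: a division algebra.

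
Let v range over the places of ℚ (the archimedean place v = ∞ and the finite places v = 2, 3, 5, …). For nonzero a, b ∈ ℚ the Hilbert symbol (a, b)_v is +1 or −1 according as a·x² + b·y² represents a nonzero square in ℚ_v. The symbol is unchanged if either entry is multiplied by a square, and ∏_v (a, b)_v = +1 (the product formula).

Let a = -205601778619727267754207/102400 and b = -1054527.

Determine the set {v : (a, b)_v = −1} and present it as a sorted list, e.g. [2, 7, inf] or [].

[23, inf]

Mod squares: a ≡ -320943, b ≡ -1054527. Check v ∈ {∞, 2, 3, 5, 7, 11, 17, 23, 29, 31}.
v=31: a=31^3·(≡8), b=31^1·(≡21) mod 31; (8|31)=+1, (21|31)=-1; (−1)^{3·1·15}·(+1)^1·(-1)^3 = +1.
v=3: a=3^5·(≡2), b=3^1·(≡1) mod 3; (2|3)=-1, (1|3)=+1; (−1)^{5·1·1}·(-1)^1·(+1)^5 = +1.
v=5: a=5^-2·(≡3), b=5^0·(≡3) mod 5; (3|5)=-1, (3|5)=-1; (−1)^{-2·0·2}·(-1)^0·(-1)^-2 = +1.
v=∞: -320943 < 0 and -1054527 < 0  ⇒  (a,b)_∞ = -1.
v=29: a=29^3·(≡10), b=29^1·(≡3) mod 29; (10|29)=-1, (3|29)=-1; (−1)^{3·1·14}·(-1)^1·(-1)^3 = +1.
v=11: a=11^2·(≡3), b=11^0·(≡10) mod 11; (3|11)=+1, (10|11)=-1; (−1)^{2·0·5}·(+1)^0·(-1)^2 = +1.
v=23: a=23^4·(≡7), b=23^1·(≡13) mod 23; (7|23)=-1, (13|23)=+1; (−1)^{4·1·11}·(-1)^1·(+1)^4 = -1.
v=17: a=17^3·(≡9), b=17^1·(≡2) mod 17; (9|17)=+1, (2|17)=+1; (−1)^{3·1·8}·(+1)^1·(+1)^3 = +1.
v=7: a=7^1·(≡2), b=7^0·(≡2) mod 7; (2|7)=+1, (2|7)=+1; (−1)^{1·0·3}·(+1)^0·(+1)^1 = +1.
v=2: v_2(a)=-12, v_2(b)=0; units ≡ 1, 1 (mod 8); ε·ε+αω+βω = 0·0+-12·0+0·0 ≡ 0  ⇒  (a,b)_2 = +1.
|Ram(-320943, -1054527)| = 2, even; anisotropic at {23, ∞}.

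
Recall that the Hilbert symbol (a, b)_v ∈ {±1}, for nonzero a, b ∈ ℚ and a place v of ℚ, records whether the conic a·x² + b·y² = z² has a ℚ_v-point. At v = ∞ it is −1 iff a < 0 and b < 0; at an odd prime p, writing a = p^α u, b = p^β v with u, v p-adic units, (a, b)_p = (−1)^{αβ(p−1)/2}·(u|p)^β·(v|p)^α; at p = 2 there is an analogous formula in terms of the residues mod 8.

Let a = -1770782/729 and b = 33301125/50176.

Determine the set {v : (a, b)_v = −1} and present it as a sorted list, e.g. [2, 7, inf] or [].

[2, 5, 23, 31]

(a, b) ≡ (-62, 16445) mod (ℚ^×)²; places V = {2, 3, 5, 7, 11, 13, 23, 31, ∞}.
(a,b)_31: α=1, u≡22; β=0, v≡29 (mod 31); (22|31)=-1, (29|31)=-1; sign (−1)^0·-1^0·-1^1 = -1.
(a,b)_13: α=4, u≡3; β=1, v≡3 (mod 13); (3|13)=+1, (3|13)=+1; sign (−1)^0·+1^1·+1^4 = +1.
(a,b)_∞: sgn(-62)=−, sgn(16445)=+, so +1.
(a,b)_3: α=-6, u≡1; β=4, v≡2 (mod 3); (1|3)=+1, (2|3)=-1; sign (−1)^0·+1^4·-1^-6 = +1.
(a,b)_7: α=0, u≡1; β=-2, v≡2 (mod 7); (1|7)=+1, (2|7)=+1; sign (−1)^0·+1^-2·+1^0 = +1.
(a,b)_5: α=0, u≡2; β=3, v≡4 (mod 5); (2|5)=-1, (4|5)=+1; sign (−1)^0·-1^3·+1^0 = -1.
(a,b)_11: α=0, u≡3; β=1, v≡2 (mod 11); (3|11)=+1, (2|11)=-1; sign (−1)^0·+1^1·-1^0 = +1.
(a,b)_23: α=0, u≡5; β=1, v≡9 (mod 23); (5|23)=-1, (9|23)=+1; sign (−1)^0·-1^1·+1^0 = -1.
(a,b)_2: α=1, β=-10; u≡1, v≡5 (mod 8); ε(u)ε(v)=0·0, αω(v)=1·1, βω(u)=-10·0; sum ≡ 1  ⇒  -1.
Ram(-62, 16445) = {2, 5, 23, 31}; no ℚ_2-point on the conic.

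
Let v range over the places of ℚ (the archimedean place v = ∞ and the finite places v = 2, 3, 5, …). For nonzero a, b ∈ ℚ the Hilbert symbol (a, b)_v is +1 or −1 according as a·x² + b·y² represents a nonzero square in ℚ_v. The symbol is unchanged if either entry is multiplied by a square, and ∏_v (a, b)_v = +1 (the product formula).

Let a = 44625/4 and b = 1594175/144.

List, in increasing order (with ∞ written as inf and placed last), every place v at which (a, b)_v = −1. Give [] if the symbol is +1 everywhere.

(a, b) ≡ (1785, 527) mod (ℚ^×)²; places V = {2, 3, 5, 7, 11, 17, 31, ∞}.
(a,b)_2: α=-2, β=-4; u≡1, v≡7 (mod 8); ε(u)ε(v)=0·1, αω(v)=-2·0, βω(u)=-4·0; sum ≡ 0  ⇒  +1.
(a,b)_3: α=1, u≡1; β=-2, v≡2 (mod 3); (1|3)=+1, (2|3)=-1; sign (−1)^0·+1^-2·-1^1 = -1.
(a,b)_∞: sgn(1785)=+, sgn(527)=+, so +1.
(a,b)_7: α=1, u≡3; β=0, v≡4 (mod 7); (3|7)=-1, (4|7)=+1; sign (−1)^0·-1^0·+1^1 = +1.
(a,b)_17: α=1, u≡6; β=1, v≡11 (mod 17); (6|17)=-1, (11|17)=-1; sign (−1)^0·-1^1·-1^1 = +1.
(a,b)_31: α=0, u≡4; β=1, v≡6 (mod 31); (4|31)=+1, (6|31)=-1; sign (−1)^0·+1^1·-1^0 = +1.
(a,b)_11: α=0, u≡5; β=2, v≡8 (mod 11); (5|11)=+1, (8|11)=-1; sign (−1)^0·+1^2·-1^0 = +1.
(a,b)_5: α=3, u≡3; β=2, v≡3 (mod 5); (3|5)=-1, (3|5)=-1; sign (−1)^0·-1^2·-1^3 = -1.
(1785, 527 / ℚ) ramifies at {3, 5}: a division algebra.

[3, 5]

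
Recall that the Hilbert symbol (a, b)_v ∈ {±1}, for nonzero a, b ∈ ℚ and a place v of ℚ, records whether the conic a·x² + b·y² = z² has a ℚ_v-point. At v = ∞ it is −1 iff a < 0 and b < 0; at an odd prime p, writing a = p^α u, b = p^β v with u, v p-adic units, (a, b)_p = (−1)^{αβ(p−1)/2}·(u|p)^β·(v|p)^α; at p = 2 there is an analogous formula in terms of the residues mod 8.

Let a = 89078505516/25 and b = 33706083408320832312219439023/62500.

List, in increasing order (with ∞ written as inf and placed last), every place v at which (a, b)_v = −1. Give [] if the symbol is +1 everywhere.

[2, 11, 13, 41]

Mod squares: a ≡ 46371, b ≡ 5863. Check v ∈ {∞, 2, 3, 5, 7, 11, 13, 17, 19, 29, 41}.
v=29: a=29^1·(≡22), b=29^2·(≡13) mod 29; (22|29)=+1, (13|29)=+1; (−1)^{1·2·14}·(+1)^2·(+1)^1 = +1.
v=19: a=19^0·(≡5), b=19^2·(≡1) mod 19; (5|19)=+1, (1|19)=+1; (−1)^{0·2·9}·(+1)^2·(+1)^0 = +1.
v=41: a=41^1·(≡27), b=41^3·(≡33) mod 41; (27|41)=-1, (33|41)=+1; (−1)^{1·3·20}·(-1)^3·(+1)^1 = -1.
v=5: a=5^-2·(≡1), b=5^-6·(≡2) mod 5; (1|5)=+1, (2|5)=-1; (−1)^{-2·-6·2}·(+1)^-6·(-1)^-2 = +1.
v=3: a=3^5·(≡1), b=3^8·(≡1) mod 3; (1|3)=+1, (1|3)=+1; (−1)^{5·8·1}·(+1)^8·(+1)^5 = +1.
v=7: a=7^2·(≡3), b=7^4·(≡1) mod 7; (3|7)=-1, (1|7)=+1; (−1)^{2·4·3}·(-1)^4·(+1)^2 = +1.
v=13: a=13^1·(≡5), b=13^3·(≡9) mod 13; (5|13)=-1, (9|13)=+1; (−1)^{1·3·6}·(-1)^3·(+1)^1 = -1.
v=17: a=17^0·(≡11), b=17^2·(≡1) mod 17; (11|17)=-1, (1|17)=+1; (−1)^{0·2·8}·(-1)^2·(+1)^0 = +1.
v=∞: 46371 > 0 and 5863 > 0  ⇒  (a,b)_∞ = +1.
v=2: v_2(a)=2, v_2(b)=-2; units ≡ 3, 7 (mod 8); ε·ε+αω+βω = 1·1+2·0+-2·1 ≡ 1  ⇒  (a,b)_2 = -1.
v=11: a=11^2·(≡6), b=11^5·(≡9) mod 11; (6|11)=-1, (9|11)=+1; (−1)^{2·5·5}·(-1)^5·(+1)^2 = -1.
Ram(46371, 5863) = {2, 11, 13, 41}; no ℚ_2-point on the conic.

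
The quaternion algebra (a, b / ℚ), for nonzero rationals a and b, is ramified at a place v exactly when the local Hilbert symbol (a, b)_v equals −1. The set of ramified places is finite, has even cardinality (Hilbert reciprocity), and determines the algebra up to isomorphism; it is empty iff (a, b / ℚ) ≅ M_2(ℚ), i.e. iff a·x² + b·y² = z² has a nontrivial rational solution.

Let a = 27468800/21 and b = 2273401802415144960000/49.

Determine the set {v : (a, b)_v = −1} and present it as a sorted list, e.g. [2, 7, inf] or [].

(a, b) ≡ (22533, 83694) mod (ℚ^×)²; places V = {2, 3, 5, 7, 13, 29, 37, ∞}.
(a,b)_37: α=1, u≡35; β=3, v≡5 (mod 37); (35|37)=-1, (5|37)=-1; sign (−1)^0·-1^3·-1^1 = +1.
(a,b)_7: α=-1, u≡3; β=-2, v≡1 (mod 7); (3|7)=-1, (1|7)=+1; sign (−1)^0·-1^-2·+1^-1 = +1.
(a,b)_5: α=2, u≡2; β=4, v≡4 (mod 5); (2|5)=-1, (4|5)=+1; sign (−1)^0·-1^4·+1^2 = +1.
(a,b)_13: α=0, u≡1; β=1, v≡10 (mod 13); (1|13)=+1, (10|13)=+1; sign (−1)^0·+1^1·+1^0 = +1.
(a,b)_2: α=10, β=23; u≡5, v≡7 (mod 8); ε(u)ε(v)=0·1, αω(v)=10·0, βω(u)=23·1; sum ≡ 1  ⇒  -1.
(a,b)_29: α=1, u≡7; β=3, v≡21 (mod 29); (7|29)=+1, (21|29)=-1; sign (−1)^0·+1^3·-1^1 = -1.
(a,b)_3: α=-1, u≡2; β=3, v≡1 (mod 3); (2|3)=-1, (1|3)=+1; sign (−1)^1·-1^3·+1^-1 = +1.
(a,b)_∞: sgn(22533)=+, sgn(83694)=+, so +1.
(22533, 83694 / ℚ) ramifies at {2, 29}: a division algebra.

[2, 29]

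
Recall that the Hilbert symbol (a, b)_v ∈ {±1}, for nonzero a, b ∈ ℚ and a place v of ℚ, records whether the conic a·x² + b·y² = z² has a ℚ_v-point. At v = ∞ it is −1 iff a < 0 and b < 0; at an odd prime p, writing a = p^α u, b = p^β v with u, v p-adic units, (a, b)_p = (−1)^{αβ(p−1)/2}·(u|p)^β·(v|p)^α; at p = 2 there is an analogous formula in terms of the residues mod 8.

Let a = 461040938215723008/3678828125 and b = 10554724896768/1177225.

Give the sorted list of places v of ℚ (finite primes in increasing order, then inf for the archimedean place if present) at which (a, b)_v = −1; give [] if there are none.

Mod squares: a ≡ 65, b ≡ 13. Check v ∈ {∞, 2, 3, 5, 7, 11, 13, 19, 31}.
v=19: a=19^6·(≡3), b=19^4·(≡12) mod 19; (3|19)=-1, (12|19)=-1; (−1)^{6·4·9}·(-1)^4·(-1)^6 = +1.
v=7: a=7^-2·(≡1), b=7^-2·(≡3) mod 7; (1|7)=+1, (3|7)=-1; (−1)^{-2·-2·3}·(+1)^-2·(-1)^-2 = +1.
v=31: a=31^-2·(≡22), b=31^-2·(≡27) mod 31; (22|31)=-1, (27|31)=-1; (−1)^{-2·-2·15}·(-1)^-2·(-1)^-2 = +1.
v=13: a=13^3·(≡5), b=13^3·(≡12) mod 13; (5|13)=-1, (12|13)=+1; (−1)^{3·3·6}·(-1)^3·(+1)^3 = -1.
v=11: a=11^2·(≡10), b=11^0·(≡6) mod 11; (10|11)=-1, (6|11)=-1; (−1)^{2·0·5}·(-1)^0·(-1)^2 = +1.
v=∞: 65 > 0 and 13 > 0  ⇒  (a,b)_∞ = +1.
v=2: v_2(a)=12, v_2(b)=12; units ≡ 1, 5 (mod 8); ε·ε+αω+βω = 0·0+12·1+12·0 ≡ 0  ⇒  (a,b)_2 = +1.
v=3: a=3^2·(≡2), b=3^2·(≡1) mod 3; (2|3)=-1, (1|3)=+1; (−1)^{2·2·1}·(-1)^2·(+1)^2 = +1.
v=5: a=5^-7·(≡2), b=5^-2·(≡2) mod 5; (2|5)=-1, (2|5)=-1; (−1)^{-7·-2·2}·(-1)^-2·(-1)^-7 = -1.
(65, 13 / ℚ) ramifies at {5, 13}: a division algebra.

[5, 13]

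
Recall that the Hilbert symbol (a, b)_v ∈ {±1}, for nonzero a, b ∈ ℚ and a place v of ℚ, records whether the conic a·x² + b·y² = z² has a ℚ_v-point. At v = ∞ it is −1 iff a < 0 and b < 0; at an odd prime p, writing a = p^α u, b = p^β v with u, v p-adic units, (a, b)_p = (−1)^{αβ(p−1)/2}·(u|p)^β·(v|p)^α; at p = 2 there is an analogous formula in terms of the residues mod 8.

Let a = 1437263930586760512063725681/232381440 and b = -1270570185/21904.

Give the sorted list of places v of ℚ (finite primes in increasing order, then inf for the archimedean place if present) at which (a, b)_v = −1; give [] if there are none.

[2, 3, 19, 31]

Mod squares: a ≡ 256215, b ≡ -465. Check v ∈ {∞, 2, 3, 5, 7, 17, 19, 29, 31, 37, 41}.
v=29: a=29^5·(≡15), b=29^2·(≡16) mod 29; (15|29)=-1, (16|29)=+1; (−1)^{5·2·14}·(-1)^2·(+1)^5 = +1.
v=3: a=3^-3·(≡1), b=3^3·(≡1) mod 3; (1|3)=+1, (1|3)=+1; (−1)^{-3·3·1}·(+1)^3·(+1)^-3 = -1.
v=37: a=37^2·(≡25), b=37^-2·(≡33) mod 37; (25|37)=+1, (33|37)=+1; (−1)^{2·-2·18}·(+1)^-2·(+1)^2 = +1.
v=∞: 256215 > 0 and -465 < 0  ⇒  (a,b)_∞ = +1.
v=19: a=19^5·(≡15), b=19^2·(≡2) mod 19; (15|19)=-1, (2|19)=-1; (−1)^{5·2·9}·(-1)^2·(-1)^5 = -1.
v=17: a=17^2·(≡15), b=17^0·(≡5) mod 17; (15|17)=+1, (5|17)=-1; (−1)^{2·0·8}·(+1)^0·(-1)^2 = +1.
v=7: a=7^4·(≡1), b=7^0·(≡4) mod 7; (1|7)=+1, (4|7)=+1; (−1)^{4·0·3}·(+1)^0·(+1)^4 = +1.
v=41: a=41^-2·(≡11), b=41^0·(≡34) mod 41; (11|41)=-1, (34|41)=-1; (−1)^{-2·0·20}·(-1)^0·(-1)^-2 = +1.
v=2: v_2(a)=-10, v_2(b)=-4; units ≡ 7, 7 (mod 8); ε·ε+αω+βω = 1·1+-10·0+-4·0 ≡ 1  ⇒  (a,b)_2 = -1.
v=31: a=31^3·(≡25), b=31^1·(≡20) mod 31; (25|31)=+1, (20|31)=+1; (−1)^{3·1·15}·(+1)^1·(+1)^3 = -1.
v=5: a=5^-1·(≡2), b=5^1·(≡2) mod 5; (2|5)=-1, (2|5)=-1; (−1)^{-1·1·2}·(-1)^1·(-1)^-1 = +1.
(256215, -465 / ℚ) ramifies at {2, 3, 19, 31}: a division algebra.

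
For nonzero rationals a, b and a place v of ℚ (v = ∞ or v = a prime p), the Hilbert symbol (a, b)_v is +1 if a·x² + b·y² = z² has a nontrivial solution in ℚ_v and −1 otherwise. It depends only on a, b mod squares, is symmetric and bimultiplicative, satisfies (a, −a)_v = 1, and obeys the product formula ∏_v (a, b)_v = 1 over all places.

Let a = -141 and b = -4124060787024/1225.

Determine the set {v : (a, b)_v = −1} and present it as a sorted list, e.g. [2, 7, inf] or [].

(a, b) ≡ (-141, -39285749) mod (ℚ^×)²; places V = {2, 3, 5, 7, 19, 29, 37, 41, 47, ∞}.
(a,b)_3: α=1, u≡1; β=8, v≡1 (mod 3); (1|3)=+1, (1|3)=+1; sign (−1)^0·+1^8·+1^1 = +1.
(a,b)_19: α=0, u≡11; β=1, v≡11 (mod 19); (11|19)=+1, (11|19)=+1; sign (−1)^0·+1^1·+1^0 = +1.
(a,b)_41: α=0, u≡23; β=1, v≡28 (mod 41); (23|41)=+1, (28|41)=-1; sign (−1)^0·+1^1·-1^0 = +1.
(a,b)_2: α=0, β=4; u≡3, v≡3 (mod 8); ε(u)ε(v)=1·1, αω(v)=0·1, βω(u)=4·1; sum ≡ 1  ⇒  -1.
(a,b)_47: α=1, u≡44; β=1, v≡14 (mod 47); (44|47)=-1, (14|47)=+1; sign (−1)^1·-1^1·+1^1 = +1.
(a,b)_37: α=0, u≡7; β=1, v≡21 (mod 37); (7|37)=+1, (21|37)=+1; sign (−1)^0·+1^1·+1^0 = +1.
(a,b)_∞: sgn(-141)=−, sgn(-39285749)=−, so -1.
(a,b)_29: α=0, u≡4; β=1, v≡23 (mod 29); (4|29)=+1, (23|29)=+1; sign (−1)^0·+1^1·+1^0 = +1.
(a,b)_5: α=0, u≡4; β=-2, v≡4 (mod 5); (4|5)=+1, (4|5)=+1; sign (−1)^0·+1^-2·+1^0 = +1.
(a,b)_7: α=0, u≡6; β=-2, v≡1 (mod 7); (6|7)=-1, (1|7)=+1; sign (−1)^0·-1^-2·+1^0 = +1.
|Ram(-141, -39285749)| = 2, even; anisotropic at {2, ∞}.

[2, inf]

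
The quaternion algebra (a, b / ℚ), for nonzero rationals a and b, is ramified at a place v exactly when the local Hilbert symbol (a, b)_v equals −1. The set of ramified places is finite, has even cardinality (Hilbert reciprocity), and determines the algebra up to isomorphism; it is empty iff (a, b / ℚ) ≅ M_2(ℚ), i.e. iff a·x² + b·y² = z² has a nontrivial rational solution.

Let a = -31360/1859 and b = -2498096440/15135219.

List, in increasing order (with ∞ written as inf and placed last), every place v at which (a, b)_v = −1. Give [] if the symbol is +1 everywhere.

Mod squares: a ≡ -110, b ≡ -2090. Check v ∈ {∞, 2, 3, 5, 7, 11, 13, 17, 19, 23, 37}.
v=37: a=37^0·(≡10), b=37^2·(≡31) mod 37; (10|37)=+1, (31|37)=-1; (−1)^{0·2·18}·(+1)^2·(-1)^0 = +1.
v=5: a=5^1·(≡2), b=5^1·(≡3) mod 5; (2|5)=-1, (3|5)=-1; (−1)^{1·1·2}·(-1)^1·(-1)^1 = +1.
v=19: a=19^0·(≡16), b=19^1·(≡9) mod 19; (16|19)=+1, (9|19)=+1; (−1)^{0·1·9}·(+1)^1·(+1)^0 = +1.
v=23: a=23^0·(≡20), b=23^-2·(≡16) mod 23; (20|23)=-1, (16|23)=+1; (−1)^{0·-2·11}·(-1)^-2·(+1)^0 = +1.
v=17: a=17^0·(≡15), b=17^-2·(≡4) mod 17; (15|17)=+1, (4|17)=+1; (−1)^{0·-2·8}·(+1)^-2·(+1)^0 = +1.
v=3: a=3^0·(≡1), b=3^-2·(≡1) mod 3; (1|3)=+1, (1|3)=+1; (−1)^{0·-2·1}·(+1)^-2·(+1)^0 = +1.
v=7: a=7^2·(≡1), b=7^4·(≡5) mod 7; (1|7)=+1, (5|7)=-1; (−1)^{2·4·3}·(+1)^4·(-1)^2 = +1.
v=13: a=13^-2·(≡2), b=13^0·(≡12) mod 13; (2|13)=-1, (12|13)=+1; (−1)^{-2·0·6}·(-1)^0·(+1)^-2 = +1.
v=11: a=11^-1·(≡3), b=11^-1·(≡8) mod 11; (3|11)=+1, (8|11)=-1; (−1)^{-1·-1·5}·(+1)^-1·(-1)^-1 = +1.
v=2: v_2(a)=7, v_2(b)=3; units ≡ 1, 3 (mod 8); ε·ε+αω+βω = 0·1+7·1+3·0 ≡ 1  ⇒  (a,b)_2 = -1.
v=∞: -110 < 0 and -2090 < 0  ⇒  (a,b)_∞ = -1.
|Ram(-110, -2090)| = 2, even; anisotropic at {2, ∞}.

[2, inf]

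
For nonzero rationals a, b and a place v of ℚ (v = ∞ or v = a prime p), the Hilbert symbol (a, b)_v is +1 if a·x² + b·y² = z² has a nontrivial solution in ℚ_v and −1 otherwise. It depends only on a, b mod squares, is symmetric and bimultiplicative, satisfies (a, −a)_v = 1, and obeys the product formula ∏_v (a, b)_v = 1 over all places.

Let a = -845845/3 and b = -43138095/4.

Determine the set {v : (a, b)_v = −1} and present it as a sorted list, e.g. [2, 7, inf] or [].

[5, inf]

Mod squares: a ≡ -15015, b ≡ -255255. Check v ∈ {∞, 2, 3, 5, 7, 11, 13, 17}.
v=3: a=3^-1·(≡2), b=3^1·(≡1) mod 3; (2|3)=-1, (1|3)=+1; (−1)^{-1·1·1}·(-1)^1·(+1)^-1 = +1.
v=17: a=17^0·(≡8), b=17^1·(≡1) mod 17; (8|17)=+1, (1|17)=+1; (−1)^{0·1·8}·(+1)^1·(+1)^0 = +1.
v=13: a=13^3·(≡6), b=13^3·(≡2) mod 13; (6|13)=-1, (2|13)=-1; (−1)^{3·3·6}·(-1)^3·(-1)^3 = +1.
v=5: a=5^1·(≡2), b=5^1·(≡4) mod 5; (2|5)=-1, (4|5)=+1; (−1)^{1·1·2}·(-1)^1·(+1)^1 = -1.
v=11: a=11^1·(≡2), b=11^1·(≡5) mod 11; (2|11)=-1, (5|11)=+1; (−1)^{1·1·5}·(-1)^1·(+1)^1 = +1.
v=∞: -15015 < 0 and -255255 < 0  ⇒  (a,b)_∞ = -1.
v=7: a=7^1·(≡2), b=7^1·(≡3) mod 7; (2|7)=+1, (3|7)=-1; (−1)^{1·1·3}·(+1)^1·(-1)^1 = +1.
v=2: v_2(a)=0, v_2(b)=-2; units ≡ 1, 1 (mod 8); ε·ε+αω+βω = 0·0+0·0+-2·0 ≡ 0  ⇒  (a,b)_2 = +1.
Ram(-15015, -255255) = {5, ∞}; no ℚ_5-point on the conic.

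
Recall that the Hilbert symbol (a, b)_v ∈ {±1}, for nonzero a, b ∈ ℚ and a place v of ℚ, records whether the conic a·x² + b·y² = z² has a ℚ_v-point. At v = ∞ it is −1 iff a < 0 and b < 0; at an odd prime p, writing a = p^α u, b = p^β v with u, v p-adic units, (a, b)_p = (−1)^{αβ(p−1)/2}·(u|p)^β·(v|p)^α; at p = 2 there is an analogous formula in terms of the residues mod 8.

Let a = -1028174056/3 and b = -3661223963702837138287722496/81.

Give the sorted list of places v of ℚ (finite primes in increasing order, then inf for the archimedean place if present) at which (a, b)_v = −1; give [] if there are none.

Mod squares: a ≡ -15737358, b ≡ -276094. Check v ∈ {∞, 2, 3, 7, 13, 19, 37, 41}.
v=37: a=37^1·(≡22), b=37^3·(≡4) mod 37; (22|37)=-1, (4|37)=+1; (−1)^{1·3·18}·(-1)^3·(+1)^1 = -1.
v=2: v_2(a)=3, v_2(b)=15; units ≡ 1, 1 (mod 8); ε·ε+αω+βω = 0·0+3·0+15·0 ≡ 0  ⇒  (a,b)_2 = +1.
v=7: a=7^3·(≡6), b=7^9·(≡6) mod 7; (6|7)=-1, (6|7)=-1; (−1)^{3·9·3}·(-1)^9·(-1)^3 = -1.
v=19: a=19^1·(≡9), b=19^2·(≡10) mod 19; (9|19)=+1, (10|19)=-1; (−1)^{1·2·9}·(+1)^2·(-1)^1 = -1.
v=41: a=41^1·(≡37), b=41^3·(≡31) mod 41; (37|41)=+1, (31|41)=+1; (−1)^{1·3·20}·(+1)^3·(+1)^1 = +1.
v=3: a=3^-1·(≡2), b=3^-4·(≡2) mod 3; (2|3)=-1, (2|3)=-1; (−1)^{-1·-4·1}·(-1)^-4·(-1)^-1 = -1.
v=∞: -15737358 < 0 and -276094 < 0  ⇒  (a,b)_∞ = -1.
v=13: a=13^1·(≡8), b=13^3·(≡12) mod 13; (8|13)=-1, (12|13)=+1; (−1)^{1·3·6}·(-1)^3·(+1)^1 = -1.
Ram(-15737358, -276094) = {3, 7, 13, 19, 37, ∞}; no ℚ_3-point on the conic.

[3, 7, 13, 19, 37, inf]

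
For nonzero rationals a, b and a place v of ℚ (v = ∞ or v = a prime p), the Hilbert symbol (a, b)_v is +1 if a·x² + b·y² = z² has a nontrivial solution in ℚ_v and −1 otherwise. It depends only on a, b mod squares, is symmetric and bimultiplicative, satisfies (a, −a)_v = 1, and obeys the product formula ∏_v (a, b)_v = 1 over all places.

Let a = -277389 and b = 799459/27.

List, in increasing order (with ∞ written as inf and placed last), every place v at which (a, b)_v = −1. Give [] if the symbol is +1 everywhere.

(a, b) ≡ (-629, 2398377) mod (ℚ^×)²; places V = {2, 3, 7, 17, 31, 37, 41, ∞}.
(a,b)_7: α=2, u≡2; β=0, v≡4 (mod 7); (2|7)=+1, (4|7)=+1; sign (−1)^0·+1^0·+1^2 = +1.
(a,b)_41: α=0, u≡17; β=1, v≡10 (mod 41); (17|41)=-1, (10|41)=+1; sign (−1)^0·-1^1·+1^0 = -1.
(a,b)_17: α=1, u≡3; β=1, v≡9 (mod 17); (3|17)=-1, (9|17)=+1; sign (−1)^0·-1^1·+1^1 = -1.
(a,b)_∞: sgn(-629)=−, sgn(2398377)=+, so +1.
(a,b)_2: α=0, β=0; u≡3, v≡1 (mod 8); ε(u)ε(v)=1·0, αω(v)=0·0, βω(u)=0·1; sum ≡ 0  ⇒  +1.
(a,b)_3: α=2, u≡1; β=-3, v≡1 (mod 3); (1|3)=+1, (1|3)=+1; sign (−1)^0·+1^-3·+1^2 = +1.
(a,b)_31: α=0, u≡30; β=1, v≡24 (mod 31); (30|31)=-1, (24|31)=-1; sign (−1)^0·-1^1·-1^0 = -1.
(a,b)_37: α=1, u≡14; β=1, v≡26 (mod 37); (14|37)=-1, (26|37)=+1; sign (−1)^0·-1^1·+1^1 = -1.
(-629, 2398377 / ℚ) ramifies at {17, 31, 37, 41}: a division algebra.

[17, 31, 37, 41]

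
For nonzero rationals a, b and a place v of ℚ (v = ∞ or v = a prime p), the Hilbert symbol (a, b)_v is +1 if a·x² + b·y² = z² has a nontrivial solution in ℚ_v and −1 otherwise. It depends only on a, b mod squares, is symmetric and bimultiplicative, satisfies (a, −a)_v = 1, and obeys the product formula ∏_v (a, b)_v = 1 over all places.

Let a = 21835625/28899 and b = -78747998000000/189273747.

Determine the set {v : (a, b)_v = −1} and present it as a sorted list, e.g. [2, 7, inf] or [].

Mod squares: a ≡ 13547, b ≡ -186. Check v ∈ {∞, 2, 3, 5, 7, 13, 19, 23, 31, 47}.
v=3: a=3^-2·(≡2), b=3^-1·(≡1) mod 3; (2|3)=-1, (1|3)=+1; (−1)^{-2·-1·1}·(-1)^-1·(+1)^-2 = -1.
v=13: a=13^-2·(≡3), b=13^-4·(≡10) mod 13; (3|13)=+1, (10|13)=+1; (−1)^{-2·-4·6}·(+1)^-4·(+1)^-2 = +1.
v=7: a=7^2·(≡4), b=7^4·(≡5) mod 7; (4|7)=+1, (5|7)=-1; (−1)^{2·4·3}·(+1)^4·(-1)^2 = +1.
v=47: a=47^0·(≡41), b=47^-2·(≡25) mod 47; (41|47)=-1, (25|47)=+1; (−1)^{0·-2·23}·(-1)^-2·(+1)^0 = +1.
v=23: a=23^1·(≡15), b=23^2·(≡7) mod 23; (15|23)=-1, (7|23)=-1; (−1)^{1·2·11}·(-1)^2·(-1)^1 = -1.
v=5: a=5^4·(≡3), b=5^6·(≡4) mod 5; (3|5)=-1, (4|5)=+1; (−1)^{4·6·2}·(-1)^6·(+1)^4 = +1.
v=∞: 13547 > 0 and -186 < 0  ⇒  (a,b)_∞ = +1.
v=2: v_2(a)=0, v_2(b)=7; units ≡ 3, 3 (mod 8); ε·ε+αω+βω = 1·1+0·1+7·1 ≡ 0  ⇒  (a,b)_2 = +1.
v=31: a=31^1·(≡30), b=31^1·(≡14) mod 31; (30|31)=-1, (14|31)=+1; (−1)^{1·1·15}·(-1)^1·(+1)^1 = +1.
v=19: a=19^-1·(≡8), b=19^0·(≡5) mod 19; (8|19)=-1, (5|19)=+1; (−1)^{-1·0·9}·(-1)^0·(+1)^-1 = +1.
(13547, -186 / ℚ) ramifies at {3, 23}: a division algebra.

[3, 23]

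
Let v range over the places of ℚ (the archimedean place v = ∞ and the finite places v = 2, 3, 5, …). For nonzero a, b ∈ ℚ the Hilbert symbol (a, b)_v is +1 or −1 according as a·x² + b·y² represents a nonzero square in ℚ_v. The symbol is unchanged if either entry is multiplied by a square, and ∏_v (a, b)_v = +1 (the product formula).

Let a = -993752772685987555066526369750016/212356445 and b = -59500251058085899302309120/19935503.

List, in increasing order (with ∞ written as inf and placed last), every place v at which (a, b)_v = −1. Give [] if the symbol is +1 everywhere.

[5, 13, 47, inf]

(a, b) ≡ (-2752555, -737035) mod (ℚ^×)²; places V = {2, 3, 5, 7, 13, 17, 19, 23, 29, 43, 47, 53, ∞}.
(a,b)_∞: sgn(-2752555)=−, sgn(-737035)=−, so -1.
(a,b)_47: α=3, u≡45; β=2, v≡11 (mod 47); (45|47)=-1, (11|47)=-1; sign (−1)^0·-1^2·-1^3 = -1.
(a,b)_19: α=-2, u≡18; β=-2, v≡15 (mod 19); (18|19)=-1, (15|19)=-1; sign (−1)^0·-1^-2·-1^-2 = +1.
(a,b)_23: α=0, u≡9; β=-1, v≡15 (mod 23); (9|23)=+1, (15|23)=-1; sign (−1)^0·+1^-1·-1^0 = +1.
(a,b)_2: α=10, β=8; u≡5, v≡5 (mod 8); ε(u)ε(v)=0·0, αω(v)=10·1, βω(u)=8·1; sum ≡ 0  ⇒  +1.
(a,b)_17: α=7, u≡5; β=5, v≡7 (mod 17); (5|17)=-1, (7|17)=-1; sign (−1)^0·-1^5·-1^7 = +1.
(a,b)_43: α=2, u≡9; β=2, v≡8 (mod 43); (9|43)=+1, (8|43)=-1; sign (−1)^0·+1^2·-1^2 = +1.
(a,b)_53: α=3, u≡22; β=2, v≡37 (mod 53); (22|53)=-1, (37|53)=+1; sign (−1)^0·-1^2·+1^3 = +1.
(a,b)_5: α=-1, u≡1; β=1, v≡2 (mod 5); (1|5)=+1, (2|5)=-1; sign (−1)^0·+1^1·-1^-1 = -1.
(a,b)_13: α=1, u≡12; β=1, v≡7 (mod 13); (12|13)=+1, (7|13)=-1; sign (−1)^0·+1^1·-1^1 = -1.
(a,b)_3: α=2, u≡2; β=2, v≡2 (mod 3); (2|3)=-1, (2|3)=-1; sign (−1)^0·-1^2·-1^2 = +1.
(a,b)_29: α=4, u≡4; β=3, v≡27 (mod 29); (4|29)=+1, (27|29)=-1; sign (−1)^0·+1^3·-1^4 = +1.
(a,b)_7: α=-6, u≡5; β=-4, v≡4 (mod 7); (5|7)=-1, (4|7)=+1; sign (−1)^0·-1^-4·+1^-6 = +1.
(-2752555, -737035 / ℚ) ramifies at {5, 13, 47, ∞}: a division algebra.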